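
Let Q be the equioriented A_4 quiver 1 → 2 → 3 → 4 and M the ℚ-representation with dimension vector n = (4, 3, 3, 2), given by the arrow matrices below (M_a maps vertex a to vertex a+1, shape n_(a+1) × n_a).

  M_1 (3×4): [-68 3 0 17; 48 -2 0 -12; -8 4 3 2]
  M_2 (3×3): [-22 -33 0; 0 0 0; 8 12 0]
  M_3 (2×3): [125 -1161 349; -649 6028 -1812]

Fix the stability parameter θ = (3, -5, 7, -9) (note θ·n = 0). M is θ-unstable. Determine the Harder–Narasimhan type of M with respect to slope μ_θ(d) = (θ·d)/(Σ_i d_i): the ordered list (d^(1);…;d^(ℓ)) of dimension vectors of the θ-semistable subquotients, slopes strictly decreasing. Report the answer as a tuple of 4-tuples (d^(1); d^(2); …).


Barcode: M ≅ I[1,1], I[1,2]^2, I[1,4], I[3,3], I[3,4]. HN layers by μ_θ (3 steps, strictly decreasing):
  μ^(1)=7; μ^(2)=3; μ^(3)=-1

((0, 0, 1, 0); (1, 0, 0, 0); (3, 3, 2, 2))


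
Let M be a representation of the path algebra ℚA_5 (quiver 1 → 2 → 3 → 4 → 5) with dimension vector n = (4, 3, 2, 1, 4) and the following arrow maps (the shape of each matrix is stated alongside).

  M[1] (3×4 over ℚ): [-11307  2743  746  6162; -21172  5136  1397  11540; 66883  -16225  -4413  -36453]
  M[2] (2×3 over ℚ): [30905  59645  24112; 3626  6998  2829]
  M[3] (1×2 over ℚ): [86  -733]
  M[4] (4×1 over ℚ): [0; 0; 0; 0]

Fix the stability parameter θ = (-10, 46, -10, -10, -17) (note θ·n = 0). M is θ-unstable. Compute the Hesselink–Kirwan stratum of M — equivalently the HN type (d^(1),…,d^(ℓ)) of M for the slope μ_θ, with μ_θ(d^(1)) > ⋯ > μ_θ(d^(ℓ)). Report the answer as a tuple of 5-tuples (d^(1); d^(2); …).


Interval decomposition of M: I[1,1], I[1,2], I[1,3], I[1,4], I[5,5]^4.
HN type (ℓ=5): μ^(1)=46; μ^(2)=18; μ^(3)=26/3; μ^(4)=-10; μ^(5)=-17

((0, 1, 0, 0, 0); (0, 1, 1, 0, 0); (0, 1, 1, 1, 0); (4, 0, 0, 0, 0); (0, 0, 0, 0, 4))


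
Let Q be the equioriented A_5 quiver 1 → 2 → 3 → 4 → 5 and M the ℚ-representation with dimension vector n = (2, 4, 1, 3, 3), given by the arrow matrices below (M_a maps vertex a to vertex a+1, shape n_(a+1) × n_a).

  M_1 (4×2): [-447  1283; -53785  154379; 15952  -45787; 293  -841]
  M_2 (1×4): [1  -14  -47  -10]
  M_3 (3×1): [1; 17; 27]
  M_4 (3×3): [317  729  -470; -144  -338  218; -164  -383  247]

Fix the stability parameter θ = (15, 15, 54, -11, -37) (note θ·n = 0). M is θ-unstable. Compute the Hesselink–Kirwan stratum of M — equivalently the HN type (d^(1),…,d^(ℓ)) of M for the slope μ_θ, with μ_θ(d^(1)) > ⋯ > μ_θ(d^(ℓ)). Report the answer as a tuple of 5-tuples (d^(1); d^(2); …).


Interval decomposition of M: I[1,2], I[1,5], I[2,2]^2, I[4,4], I[4,5], I[5,5].
HN type (ℓ=5): μ^(1)=15; μ^(2)=36/5; μ^(3)=-11; μ^(4)=-24; μ^(5)=-37

((1, 3, 0, 0, 0); (1, 1, 1, 1, 1); (0, 0, 0, 1, 0); (0, 0, 0, 1, 1); (0, 0, 0, 0, 1))


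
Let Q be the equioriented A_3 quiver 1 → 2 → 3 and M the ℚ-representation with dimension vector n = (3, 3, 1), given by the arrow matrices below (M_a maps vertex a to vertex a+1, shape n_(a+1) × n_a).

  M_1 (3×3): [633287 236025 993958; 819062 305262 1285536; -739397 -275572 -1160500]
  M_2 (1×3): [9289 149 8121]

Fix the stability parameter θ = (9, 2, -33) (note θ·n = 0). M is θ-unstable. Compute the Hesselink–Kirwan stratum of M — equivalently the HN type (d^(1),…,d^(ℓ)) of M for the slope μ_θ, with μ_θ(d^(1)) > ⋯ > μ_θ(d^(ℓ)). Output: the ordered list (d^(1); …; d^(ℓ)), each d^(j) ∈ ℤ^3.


Barcode: M ≅ I[1,2]^2, I[1,3]. HN layers by μ_θ (2 steps, strictly decreasing):
  μ^(1)=11/2; μ^(2)=-22/3

((2, 2, 0); (1, 1, 1))


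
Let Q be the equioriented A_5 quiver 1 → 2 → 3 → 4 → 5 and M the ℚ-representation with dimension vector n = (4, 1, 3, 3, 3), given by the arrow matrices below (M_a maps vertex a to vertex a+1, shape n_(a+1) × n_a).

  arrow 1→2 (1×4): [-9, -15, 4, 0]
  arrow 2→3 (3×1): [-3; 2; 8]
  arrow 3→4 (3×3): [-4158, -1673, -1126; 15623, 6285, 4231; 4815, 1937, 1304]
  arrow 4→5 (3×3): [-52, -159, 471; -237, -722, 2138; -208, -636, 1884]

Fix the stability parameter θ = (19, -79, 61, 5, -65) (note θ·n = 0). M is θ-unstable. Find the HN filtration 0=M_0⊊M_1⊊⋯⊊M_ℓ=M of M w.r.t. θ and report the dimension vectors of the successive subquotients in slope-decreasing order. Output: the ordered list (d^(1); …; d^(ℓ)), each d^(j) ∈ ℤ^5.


Interval decomposition of M: I[1,1]^3, I[1,4], I[3,5]^2, I[5,5].
HN type (ℓ=5): μ^(1)=33; μ^(2)=19; μ^(3)=1/3; μ^(4)=-30; μ^(5)=-65

((0, 0, 1, 1, 0); (3, 0, 0, 0, 0); (0, 0, 2, 2, 2); (1, 1, 0, 0, 0); (0, 0, 0, 0, 1))


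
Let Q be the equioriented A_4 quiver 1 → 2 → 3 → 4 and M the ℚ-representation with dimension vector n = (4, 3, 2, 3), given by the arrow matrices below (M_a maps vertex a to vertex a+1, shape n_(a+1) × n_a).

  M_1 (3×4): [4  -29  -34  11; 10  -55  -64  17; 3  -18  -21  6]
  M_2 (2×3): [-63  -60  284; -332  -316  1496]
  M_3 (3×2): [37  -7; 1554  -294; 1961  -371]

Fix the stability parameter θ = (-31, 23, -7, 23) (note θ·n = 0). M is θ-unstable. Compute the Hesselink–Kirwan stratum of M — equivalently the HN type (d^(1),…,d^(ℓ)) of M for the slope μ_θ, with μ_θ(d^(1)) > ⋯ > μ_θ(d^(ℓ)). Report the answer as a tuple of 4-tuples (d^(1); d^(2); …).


Barcode: M ≅ I[1,1]^2, I[1,2], I[1,4], I[2,3], I[4,4]^2. HN layers by μ_θ (3 steps, strictly decreasing):
  μ^(1)=23; μ^(2)=8; μ^(3)=-31

((0, 1, 0, 3); (0, 2, 2, 0); (4, 0, 0, 0))


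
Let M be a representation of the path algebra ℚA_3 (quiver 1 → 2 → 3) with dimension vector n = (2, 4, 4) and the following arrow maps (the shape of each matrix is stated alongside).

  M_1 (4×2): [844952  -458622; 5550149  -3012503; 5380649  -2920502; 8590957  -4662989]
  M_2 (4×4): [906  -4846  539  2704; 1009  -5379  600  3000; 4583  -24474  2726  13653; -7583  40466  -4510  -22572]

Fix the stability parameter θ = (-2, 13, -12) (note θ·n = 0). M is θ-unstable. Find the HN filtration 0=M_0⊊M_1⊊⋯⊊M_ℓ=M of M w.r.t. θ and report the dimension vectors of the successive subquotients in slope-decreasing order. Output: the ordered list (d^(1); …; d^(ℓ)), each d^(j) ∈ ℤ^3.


Interval decomposition of M: I[1,3]^2, I[2,3]^2.
HN type (ℓ=2): μ^(1)=1/2; μ^(2)=-2

((0, 4, 4); (2, 0, 0))


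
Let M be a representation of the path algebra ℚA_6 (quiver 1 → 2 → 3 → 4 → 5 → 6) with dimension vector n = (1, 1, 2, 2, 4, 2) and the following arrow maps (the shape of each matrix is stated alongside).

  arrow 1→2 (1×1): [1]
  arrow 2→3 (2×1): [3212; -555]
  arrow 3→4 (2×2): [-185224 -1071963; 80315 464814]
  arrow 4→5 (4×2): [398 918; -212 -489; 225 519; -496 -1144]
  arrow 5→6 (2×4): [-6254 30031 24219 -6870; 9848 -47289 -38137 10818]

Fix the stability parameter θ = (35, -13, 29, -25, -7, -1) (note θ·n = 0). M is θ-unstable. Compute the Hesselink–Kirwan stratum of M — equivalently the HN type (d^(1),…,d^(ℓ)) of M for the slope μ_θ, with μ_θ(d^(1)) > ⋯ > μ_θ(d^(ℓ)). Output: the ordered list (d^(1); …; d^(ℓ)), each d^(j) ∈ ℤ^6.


Interval decomposition of M: I[1,6], I[3,5], I[5,5], I[5,6].
HN type (ℓ=3): μ^(1)=3; μ^(2)=-1; μ^(3)=-7

((1, 1, 1, 1, 1, 1); (0, 0, 1, 1, 1, 1); (0, 0, 0, 0, 2, 0))


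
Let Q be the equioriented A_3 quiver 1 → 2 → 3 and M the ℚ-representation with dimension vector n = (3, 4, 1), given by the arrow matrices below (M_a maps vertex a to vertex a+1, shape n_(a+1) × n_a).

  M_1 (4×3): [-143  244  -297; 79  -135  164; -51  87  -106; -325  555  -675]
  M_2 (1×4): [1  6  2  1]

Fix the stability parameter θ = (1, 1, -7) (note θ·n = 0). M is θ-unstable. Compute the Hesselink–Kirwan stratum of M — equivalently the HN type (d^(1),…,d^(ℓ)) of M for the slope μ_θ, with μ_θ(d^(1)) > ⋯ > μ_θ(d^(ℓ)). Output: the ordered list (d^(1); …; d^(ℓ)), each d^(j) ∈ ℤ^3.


Via rank(M_{q-1}∘⋯∘M_p): M ≅ I[1,2]^2, I[1,3], I[2,2].
μ_θ-semistable layers: μ^(1)=1; μ^(2)=-5/3

((2, 3, 0); (1, 1, 1))


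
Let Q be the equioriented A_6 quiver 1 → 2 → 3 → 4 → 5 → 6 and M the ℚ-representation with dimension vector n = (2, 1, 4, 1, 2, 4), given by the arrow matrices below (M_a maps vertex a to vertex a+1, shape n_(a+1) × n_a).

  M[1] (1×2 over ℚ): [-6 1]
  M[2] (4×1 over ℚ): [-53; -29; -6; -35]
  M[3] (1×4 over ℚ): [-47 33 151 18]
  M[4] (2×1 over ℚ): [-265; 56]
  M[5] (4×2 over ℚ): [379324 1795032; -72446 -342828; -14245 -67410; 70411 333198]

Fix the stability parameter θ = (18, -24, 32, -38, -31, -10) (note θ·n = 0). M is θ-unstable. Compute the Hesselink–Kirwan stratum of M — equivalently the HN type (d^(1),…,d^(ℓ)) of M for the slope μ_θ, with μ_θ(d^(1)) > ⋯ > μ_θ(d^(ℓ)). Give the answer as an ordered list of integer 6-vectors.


Via rank(M_{q-1}∘⋯∘M_p): M ≅ I[1,1], I[1,6], I[3,3]^3, I[5,5], I[6,6]^3.
μ_θ-semistable layers: μ^(1)=32; μ^(2)=18; μ^(3)=-53/6; μ^(4)=-10; μ^(5)=-31

((0, 0, 3, 0, 0, 0); (1, 0, 0, 0, 0, 0); (1, 1, 1, 1, 1, 1); (0, 0, 0, 0, 0, 3); (0, 0, 0, 0, 1, 0))


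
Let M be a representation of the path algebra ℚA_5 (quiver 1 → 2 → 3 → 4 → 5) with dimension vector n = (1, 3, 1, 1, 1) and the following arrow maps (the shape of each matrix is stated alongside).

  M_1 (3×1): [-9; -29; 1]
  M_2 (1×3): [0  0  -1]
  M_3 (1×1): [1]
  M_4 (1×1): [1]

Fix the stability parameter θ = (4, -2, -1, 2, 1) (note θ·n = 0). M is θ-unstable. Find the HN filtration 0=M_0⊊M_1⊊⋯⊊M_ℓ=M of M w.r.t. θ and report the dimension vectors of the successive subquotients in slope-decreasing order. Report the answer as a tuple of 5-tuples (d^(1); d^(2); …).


Via rank(M_{q-1}∘⋯∘M_p): M ≅ I[1,5], I[2,2]^2.
μ_θ-semistable layers: μ^(1)=3/2; μ^(2)=1/3; μ^(3)=-2

((0, 0, 0, 1, 1); (1, 1, 1, 0, 0); (0, 2, 0, 0, 0))


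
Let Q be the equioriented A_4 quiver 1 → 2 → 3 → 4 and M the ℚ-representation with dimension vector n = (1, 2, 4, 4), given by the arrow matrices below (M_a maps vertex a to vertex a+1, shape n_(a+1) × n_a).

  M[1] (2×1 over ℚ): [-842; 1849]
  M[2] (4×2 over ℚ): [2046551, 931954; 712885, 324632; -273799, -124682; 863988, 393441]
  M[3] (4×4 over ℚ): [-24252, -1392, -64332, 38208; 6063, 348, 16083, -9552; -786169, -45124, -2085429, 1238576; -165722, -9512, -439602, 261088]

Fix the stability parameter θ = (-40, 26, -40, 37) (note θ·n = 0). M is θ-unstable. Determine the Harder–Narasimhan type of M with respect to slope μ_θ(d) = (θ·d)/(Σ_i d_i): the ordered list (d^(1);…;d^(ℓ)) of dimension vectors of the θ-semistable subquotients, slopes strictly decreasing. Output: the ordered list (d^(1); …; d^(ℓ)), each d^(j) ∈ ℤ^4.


Interval decomposition of M: I[1,3], I[2,3], I[3,3], I[3,4], I[4,4]^3.
HN type (ℓ=3): μ^(1)=37; μ^(2)=-7; μ^(3)=-40

((0, 0, 0, 4); (0, 2, 2, 0); (1, 0, 2, 0))


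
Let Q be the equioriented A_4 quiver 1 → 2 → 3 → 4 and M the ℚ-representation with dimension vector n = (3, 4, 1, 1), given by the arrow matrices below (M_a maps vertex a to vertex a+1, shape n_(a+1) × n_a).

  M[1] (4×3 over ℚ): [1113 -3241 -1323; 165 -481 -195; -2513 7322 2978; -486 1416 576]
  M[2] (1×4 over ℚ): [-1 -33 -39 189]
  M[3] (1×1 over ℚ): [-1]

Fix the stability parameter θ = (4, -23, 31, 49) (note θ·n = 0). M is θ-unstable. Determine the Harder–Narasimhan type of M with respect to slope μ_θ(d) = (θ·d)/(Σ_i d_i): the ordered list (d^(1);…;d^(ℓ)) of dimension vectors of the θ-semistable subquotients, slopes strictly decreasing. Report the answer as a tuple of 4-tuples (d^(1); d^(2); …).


Via rank(M_{q-1}∘⋯∘M_p): M ≅ I[1,1], I[1,2], I[1,4], I[2,2]^2.
μ_θ-semistable layers: μ^(1)=49; μ^(2)=31; μ^(3)=4; μ^(4)=-19/2; μ^(5)=-23

((0, 0, 0, 1); (0, 0, 1, 0); (1, 0, 0, 0); (2, 2, 0, 0); (0, 2, 0, 0))


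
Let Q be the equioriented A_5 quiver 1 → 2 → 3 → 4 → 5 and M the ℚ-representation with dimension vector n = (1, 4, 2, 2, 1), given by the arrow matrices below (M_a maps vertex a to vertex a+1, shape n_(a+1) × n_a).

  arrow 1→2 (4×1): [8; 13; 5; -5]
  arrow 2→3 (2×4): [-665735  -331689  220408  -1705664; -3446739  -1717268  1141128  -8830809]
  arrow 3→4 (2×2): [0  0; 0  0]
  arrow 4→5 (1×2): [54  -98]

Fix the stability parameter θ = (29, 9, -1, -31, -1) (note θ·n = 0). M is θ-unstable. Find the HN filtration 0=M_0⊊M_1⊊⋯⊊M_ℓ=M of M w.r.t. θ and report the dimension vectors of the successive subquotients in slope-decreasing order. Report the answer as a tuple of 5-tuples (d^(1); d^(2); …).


Barcode: M ≅ I[1,3], I[2,2]^2, I[2,3], I[4,4], I[4,5]. HN layers by μ_θ (5 steps, strictly decreasing):
  μ^(1)=37/3; μ^(2)=9; μ^(3)=4; μ^(4)=-1; μ^(5)=-31

((1, 1, 1, 0, 0); (0, 2, 0, 0, 0); (0, 1, 1, 0, 0); (0, 0, 0, 0, 1); (0, 0, 0, 2, 0))


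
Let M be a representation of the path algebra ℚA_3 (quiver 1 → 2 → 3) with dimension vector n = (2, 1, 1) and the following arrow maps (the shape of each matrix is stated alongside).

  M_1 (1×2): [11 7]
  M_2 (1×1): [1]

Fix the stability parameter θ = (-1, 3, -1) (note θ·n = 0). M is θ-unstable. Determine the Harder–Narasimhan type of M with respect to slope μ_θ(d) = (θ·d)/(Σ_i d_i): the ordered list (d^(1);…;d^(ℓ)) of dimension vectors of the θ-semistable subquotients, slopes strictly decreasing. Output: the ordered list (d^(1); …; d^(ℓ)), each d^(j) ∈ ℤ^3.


Barcode: M ≅ I[1,1], I[1,3]. HN layers by μ_θ (2 steps, strictly decreasing):
  μ^(1)=1; μ^(2)=-1

((0, 1, 1); (2, 0, 0))


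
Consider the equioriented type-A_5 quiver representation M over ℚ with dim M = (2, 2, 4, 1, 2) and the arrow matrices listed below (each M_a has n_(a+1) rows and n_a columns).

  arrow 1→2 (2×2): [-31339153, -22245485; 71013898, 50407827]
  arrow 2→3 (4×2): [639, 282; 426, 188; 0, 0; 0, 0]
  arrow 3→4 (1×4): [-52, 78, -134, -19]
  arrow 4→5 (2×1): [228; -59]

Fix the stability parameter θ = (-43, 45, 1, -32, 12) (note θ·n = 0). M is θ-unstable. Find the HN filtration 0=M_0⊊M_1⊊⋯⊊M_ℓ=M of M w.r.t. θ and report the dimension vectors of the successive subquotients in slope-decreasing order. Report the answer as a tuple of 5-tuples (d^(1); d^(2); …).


Barcode: M ≅ I[1,2], I[1,3], I[3,3]^2, I[3,5], I[5,5]. HN layers by μ_θ (6 steps, strictly decreasing):
  μ^(1)=45; μ^(2)=23; μ^(3)=12; μ^(4)=1; μ^(5)=-31/2; μ^(6)=-43

((0, 1, 0, 0, 0); (0, 1, 1, 0, 0); (0, 0, 0, 0, 2); (0, 0, 2, 0, 0); (0, 0, 1, 1, 0); (2, 0, 0, 0, 0))


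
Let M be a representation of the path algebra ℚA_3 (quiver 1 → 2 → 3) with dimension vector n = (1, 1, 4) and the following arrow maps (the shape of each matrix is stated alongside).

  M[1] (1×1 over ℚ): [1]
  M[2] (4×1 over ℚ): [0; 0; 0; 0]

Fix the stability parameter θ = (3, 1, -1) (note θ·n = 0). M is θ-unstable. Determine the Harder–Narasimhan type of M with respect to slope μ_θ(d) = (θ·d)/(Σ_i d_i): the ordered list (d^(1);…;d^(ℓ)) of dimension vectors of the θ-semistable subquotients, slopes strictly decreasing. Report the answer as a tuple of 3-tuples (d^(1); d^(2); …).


Barcode: M ≅ I[1,2], I[3,3]^4. HN layers by μ_θ (2 steps, strictly decreasing):
  μ^(1)=2; μ^(2)=-1

((1, 1, 0); (0, 0, 4))


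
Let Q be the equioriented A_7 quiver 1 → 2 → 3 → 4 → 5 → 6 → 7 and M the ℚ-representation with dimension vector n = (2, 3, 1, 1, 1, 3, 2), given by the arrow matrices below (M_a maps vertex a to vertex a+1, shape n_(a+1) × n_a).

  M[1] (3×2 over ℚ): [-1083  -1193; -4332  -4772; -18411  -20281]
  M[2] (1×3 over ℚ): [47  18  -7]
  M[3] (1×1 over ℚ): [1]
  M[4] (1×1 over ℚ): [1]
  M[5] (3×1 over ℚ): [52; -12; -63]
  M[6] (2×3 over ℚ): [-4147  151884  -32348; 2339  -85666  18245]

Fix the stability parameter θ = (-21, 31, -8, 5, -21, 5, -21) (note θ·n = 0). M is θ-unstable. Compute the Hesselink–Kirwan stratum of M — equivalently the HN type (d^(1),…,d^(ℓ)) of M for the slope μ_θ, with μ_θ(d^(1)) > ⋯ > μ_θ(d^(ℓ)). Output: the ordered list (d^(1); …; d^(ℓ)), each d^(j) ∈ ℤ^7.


Barcode: M ≅ I[1,1], I[1,2], I[2,2], I[2,7], I[6,6], I[6,7]. HN layers by μ_θ (5 steps, strictly decreasing):
  μ^(1)=31; μ^(2)=5; μ^(3)=-3/2; μ^(4)=-8; μ^(5)=-21

((0, 2, 0, 0, 0, 0, 0); (0, 0, 0, 0, 0, 1, 0); (0, 1, 1, 1, 1, 1, 1); (0, 0, 0, 0, 0, 1, 1); (2, 0, 0, 0, 0, 0, 0))


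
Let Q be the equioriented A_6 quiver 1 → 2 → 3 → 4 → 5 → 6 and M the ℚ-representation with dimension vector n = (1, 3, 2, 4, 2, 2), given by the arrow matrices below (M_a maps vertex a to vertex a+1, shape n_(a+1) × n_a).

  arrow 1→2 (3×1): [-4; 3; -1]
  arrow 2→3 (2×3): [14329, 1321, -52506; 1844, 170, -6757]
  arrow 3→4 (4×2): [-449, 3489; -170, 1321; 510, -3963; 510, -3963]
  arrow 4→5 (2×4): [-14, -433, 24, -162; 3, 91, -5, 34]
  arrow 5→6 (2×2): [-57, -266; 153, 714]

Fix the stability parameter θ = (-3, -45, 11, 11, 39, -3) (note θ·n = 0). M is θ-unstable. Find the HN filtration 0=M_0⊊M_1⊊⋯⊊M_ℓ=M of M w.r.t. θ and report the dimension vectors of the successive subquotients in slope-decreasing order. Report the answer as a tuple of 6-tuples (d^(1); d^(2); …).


Interval decomposition of M: I[1,6], I[2,2], I[2,5], I[4,4]^2, I[6,6].
HN type (ℓ=6): μ^(1)=39; μ^(2)=18; μ^(3)=11; μ^(4)=-3; μ^(5)=-24; μ^(6)=-45

((0, 0, 0, 0, 1, 0); (0, 0, 0, 0, 1, 1); (0, 0, 2, 4, 0, 0); (0, 0, 0, 0, 0, 1); (1, 1, 0, 0, 0, 0); (0, 2, 0, 0, 0, 0))


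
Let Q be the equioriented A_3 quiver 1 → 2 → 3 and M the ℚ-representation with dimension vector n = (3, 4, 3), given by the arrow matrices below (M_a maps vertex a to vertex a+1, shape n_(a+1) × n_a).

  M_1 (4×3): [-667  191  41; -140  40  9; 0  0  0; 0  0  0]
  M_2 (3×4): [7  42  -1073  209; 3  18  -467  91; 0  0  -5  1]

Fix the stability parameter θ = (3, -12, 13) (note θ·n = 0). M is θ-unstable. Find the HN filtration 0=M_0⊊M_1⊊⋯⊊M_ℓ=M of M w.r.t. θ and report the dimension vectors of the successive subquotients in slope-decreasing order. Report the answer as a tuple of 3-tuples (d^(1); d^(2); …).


Via rank(M_{q-1}∘⋯∘M_p): M ≅ I[1,1], I[1,2], I[1,3], I[2,2], I[2,3], I[3,3].
μ_θ-semistable layers: μ^(1)=13; μ^(2)=3; μ^(3)=-9/2; μ^(4)=-12

((0, 0, 3); (1, 0, 0); (2, 2, 0); (0, 2, 0))


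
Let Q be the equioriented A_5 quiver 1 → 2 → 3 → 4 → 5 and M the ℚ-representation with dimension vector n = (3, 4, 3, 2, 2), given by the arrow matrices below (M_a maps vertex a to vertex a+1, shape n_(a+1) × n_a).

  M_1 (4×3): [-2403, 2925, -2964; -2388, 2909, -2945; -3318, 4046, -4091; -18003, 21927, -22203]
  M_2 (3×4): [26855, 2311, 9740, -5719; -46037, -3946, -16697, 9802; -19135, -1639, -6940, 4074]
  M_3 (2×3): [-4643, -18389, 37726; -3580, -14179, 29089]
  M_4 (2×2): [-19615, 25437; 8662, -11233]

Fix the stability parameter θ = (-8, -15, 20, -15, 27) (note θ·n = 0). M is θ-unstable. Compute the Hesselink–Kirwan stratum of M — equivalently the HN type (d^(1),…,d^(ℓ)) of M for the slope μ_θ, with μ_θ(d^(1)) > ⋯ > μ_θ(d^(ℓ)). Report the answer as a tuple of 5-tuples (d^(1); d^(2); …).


Interval decomposition of M: I[1,3], I[1,5]^2, I[2,2].
HN type (ℓ=5): μ^(1)=27; μ^(2)=20; μ^(3)=5/2; μ^(4)=-23/2; μ^(5)=-15

((0, 0, 0, 0, 2); (0, 0, 1, 0, 0); (0, 0, 2, 2, 0); (3, 3, 0, 0, 0); (0, 1, 0, 0, 0))


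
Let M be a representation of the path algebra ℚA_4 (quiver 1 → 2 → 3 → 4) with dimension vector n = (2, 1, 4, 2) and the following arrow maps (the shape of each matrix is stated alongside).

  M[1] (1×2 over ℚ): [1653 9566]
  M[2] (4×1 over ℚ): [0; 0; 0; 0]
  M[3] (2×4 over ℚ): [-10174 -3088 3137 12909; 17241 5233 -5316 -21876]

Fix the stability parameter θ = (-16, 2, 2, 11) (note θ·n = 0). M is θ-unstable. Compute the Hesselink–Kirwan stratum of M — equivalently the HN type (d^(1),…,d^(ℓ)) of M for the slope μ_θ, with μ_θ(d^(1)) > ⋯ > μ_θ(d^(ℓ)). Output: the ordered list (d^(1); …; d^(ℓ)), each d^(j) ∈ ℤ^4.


Via rank(M_{q-1}∘⋯∘M_p): M ≅ I[1,1], I[1,2], I[3,3]^2, I[3,4]^2.
μ_θ-semistable layers: μ^(1)=11; μ^(2)=2; μ^(3)=-16

((0, 0, 0, 2); (0, 1, 4, 0); (2, 0, 0, 0))


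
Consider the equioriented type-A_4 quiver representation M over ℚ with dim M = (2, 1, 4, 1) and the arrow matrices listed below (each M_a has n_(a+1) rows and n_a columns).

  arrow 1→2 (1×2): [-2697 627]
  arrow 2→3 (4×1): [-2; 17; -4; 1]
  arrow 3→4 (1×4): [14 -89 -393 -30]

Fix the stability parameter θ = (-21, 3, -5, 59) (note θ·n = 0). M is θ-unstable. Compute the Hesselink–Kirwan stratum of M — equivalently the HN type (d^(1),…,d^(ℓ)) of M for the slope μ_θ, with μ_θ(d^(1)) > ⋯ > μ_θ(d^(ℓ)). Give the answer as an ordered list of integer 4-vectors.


Interval decomposition of M: I[1,1], I[1,4], I[3,3]^3.
HN type (ℓ=4): μ^(1)=59; μ^(2)=-1; μ^(3)=-5; μ^(4)=-21

((0, 0, 0, 1); (0, 1, 1, 0); (0, 0, 3, 0); (2, 0, 0, 0))


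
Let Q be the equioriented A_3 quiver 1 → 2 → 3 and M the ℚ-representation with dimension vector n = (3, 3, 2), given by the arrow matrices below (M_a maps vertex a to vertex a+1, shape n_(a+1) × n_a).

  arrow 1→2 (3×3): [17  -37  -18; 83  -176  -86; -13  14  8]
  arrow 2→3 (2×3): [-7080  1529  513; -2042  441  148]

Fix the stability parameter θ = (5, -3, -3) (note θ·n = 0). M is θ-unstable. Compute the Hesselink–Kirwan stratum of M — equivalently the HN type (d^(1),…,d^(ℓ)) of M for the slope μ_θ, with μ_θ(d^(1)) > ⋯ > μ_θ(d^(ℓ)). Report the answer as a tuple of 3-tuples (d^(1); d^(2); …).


Via rank(M_{q-1}∘⋯∘M_p): M ≅ I[1,2], I[1,3]^2.
μ_θ-semistable layers: μ^(1)=1; μ^(2)=-1/3

((1, 1, 0); (2, 2, 2))


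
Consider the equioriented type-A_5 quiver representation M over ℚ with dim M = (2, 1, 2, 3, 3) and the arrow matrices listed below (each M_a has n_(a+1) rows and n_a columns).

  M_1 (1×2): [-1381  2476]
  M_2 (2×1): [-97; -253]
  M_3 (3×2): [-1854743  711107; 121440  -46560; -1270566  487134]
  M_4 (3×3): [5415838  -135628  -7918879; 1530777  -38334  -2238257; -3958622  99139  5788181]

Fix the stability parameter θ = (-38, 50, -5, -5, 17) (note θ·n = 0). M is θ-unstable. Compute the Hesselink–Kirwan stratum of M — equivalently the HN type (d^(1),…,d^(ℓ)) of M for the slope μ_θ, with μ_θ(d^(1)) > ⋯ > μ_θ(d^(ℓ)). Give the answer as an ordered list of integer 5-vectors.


Interval decomposition of M: I[1,1], I[1,3], I[3,5], I[4,5]^2.
HN type (ℓ=4): μ^(1)=45/2; μ^(2)=17; μ^(3)=-5; μ^(4)=-38

((0, 1, 1, 0, 0); (0, 0, 0, 0, 3); (0, 0, 1, 3, 0); (2, 0, 0, 0, 0))


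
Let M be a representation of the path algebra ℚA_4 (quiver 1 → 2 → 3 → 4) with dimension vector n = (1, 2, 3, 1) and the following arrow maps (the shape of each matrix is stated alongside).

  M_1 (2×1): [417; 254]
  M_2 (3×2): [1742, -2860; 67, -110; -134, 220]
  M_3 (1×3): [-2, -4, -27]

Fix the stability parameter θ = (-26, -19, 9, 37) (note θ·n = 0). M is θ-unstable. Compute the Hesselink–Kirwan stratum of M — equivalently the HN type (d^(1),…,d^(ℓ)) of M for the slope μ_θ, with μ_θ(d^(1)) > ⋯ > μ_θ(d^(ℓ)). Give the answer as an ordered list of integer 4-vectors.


Barcode: M ≅ I[1,4], I[2,2], I[3,3]^2. HN layers by μ_θ (4 steps, strictly decreasing):
  μ^(1)=37; μ^(2)=9; μ^(3)=-19; μ^(4)=-26

((0, 0, 0, 1); (0, 0, 3, 0); (0, 2, 0, 0); (1, 0, 0, 0))


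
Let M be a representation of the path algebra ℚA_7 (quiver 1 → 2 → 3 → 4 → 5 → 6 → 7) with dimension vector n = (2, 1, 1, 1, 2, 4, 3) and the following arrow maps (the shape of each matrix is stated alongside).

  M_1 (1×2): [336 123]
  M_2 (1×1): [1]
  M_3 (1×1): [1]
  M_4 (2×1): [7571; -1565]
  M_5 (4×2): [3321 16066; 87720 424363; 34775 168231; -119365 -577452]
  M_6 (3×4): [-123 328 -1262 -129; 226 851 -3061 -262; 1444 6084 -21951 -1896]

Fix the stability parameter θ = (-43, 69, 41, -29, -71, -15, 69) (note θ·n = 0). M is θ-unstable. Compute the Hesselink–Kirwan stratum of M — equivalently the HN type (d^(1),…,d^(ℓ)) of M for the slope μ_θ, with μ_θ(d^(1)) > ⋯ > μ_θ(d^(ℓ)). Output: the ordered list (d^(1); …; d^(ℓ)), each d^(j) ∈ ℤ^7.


Barcode: M ≅ I[1,1], I[1,7], I[5,7], I[6,6], I[6,7]. HN layers by μ_θ (5 steps, strictly decreasing):
  μ^(1)=69; μ^(2)=-1; μ^(3)=-15; μ^(4)=-43; μ^(5)=-71

((0, 0, 0, 0, 0, 0, 3); (0, 1, 1, 1, 1, 1, 0); (0, 0, 0, 0, 0, 3, 0); (2, 0, 0, 0, 0, 0, 0); (0, 0, 0, 0, 1, 0, 0))


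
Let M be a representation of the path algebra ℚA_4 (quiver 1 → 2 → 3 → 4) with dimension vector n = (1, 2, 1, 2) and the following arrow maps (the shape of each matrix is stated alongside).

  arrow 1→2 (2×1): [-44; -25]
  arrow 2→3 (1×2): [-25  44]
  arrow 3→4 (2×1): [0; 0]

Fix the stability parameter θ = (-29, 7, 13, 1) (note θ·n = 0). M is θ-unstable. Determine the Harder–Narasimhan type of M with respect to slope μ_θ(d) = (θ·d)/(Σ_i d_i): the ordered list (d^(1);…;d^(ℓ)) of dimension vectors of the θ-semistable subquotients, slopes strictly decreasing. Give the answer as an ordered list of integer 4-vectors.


Interval decomposition of M: I[1,2], I[2,3], I[4,4]^2.
HN type (ℓ=4): μ^(1)=13; μ^(2)=7; μ^(3)=1; μ^(4)=-29

((0, 0, 1, 0); (0, 2, 0, 0); (0, 0, 0, 2); (1, 0, 0, 0))


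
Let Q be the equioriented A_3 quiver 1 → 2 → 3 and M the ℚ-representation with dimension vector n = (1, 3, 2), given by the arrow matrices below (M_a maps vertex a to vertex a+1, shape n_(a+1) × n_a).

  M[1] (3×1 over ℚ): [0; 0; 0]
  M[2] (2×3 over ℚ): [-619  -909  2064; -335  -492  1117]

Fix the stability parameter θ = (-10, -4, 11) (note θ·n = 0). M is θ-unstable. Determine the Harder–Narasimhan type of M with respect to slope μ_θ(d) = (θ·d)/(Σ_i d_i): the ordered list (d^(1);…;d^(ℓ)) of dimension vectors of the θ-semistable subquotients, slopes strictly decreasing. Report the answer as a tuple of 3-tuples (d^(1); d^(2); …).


Interval decomposition of M: I[1,1], I[2,2], I[2,3]^2.
HN type (ℓ=3): μ^(1)=11; μ^(2)=-4; μ^(3)=-10

((0, 0, 2); (0, 3, 0); (1, 0, 0))


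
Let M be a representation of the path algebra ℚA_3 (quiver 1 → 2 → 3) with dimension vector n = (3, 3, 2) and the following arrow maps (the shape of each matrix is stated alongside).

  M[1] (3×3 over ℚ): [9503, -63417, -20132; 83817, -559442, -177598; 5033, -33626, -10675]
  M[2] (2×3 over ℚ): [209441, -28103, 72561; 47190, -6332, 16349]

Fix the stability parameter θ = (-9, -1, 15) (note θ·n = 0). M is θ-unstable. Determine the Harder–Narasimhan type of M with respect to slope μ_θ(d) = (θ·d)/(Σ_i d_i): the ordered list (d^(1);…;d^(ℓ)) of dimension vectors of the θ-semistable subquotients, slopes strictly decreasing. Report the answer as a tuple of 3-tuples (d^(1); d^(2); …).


Via rank(M_{q-1}∘⋯∘M_p): M ≅ I[1,2], I[1,3]^2.
μ_θ-semistable layers: μ^(1)=15; μ^(2)=-1; μ^(3)=-9

((0, 0, 2); (0, 3, 0); (3, 0, 0))


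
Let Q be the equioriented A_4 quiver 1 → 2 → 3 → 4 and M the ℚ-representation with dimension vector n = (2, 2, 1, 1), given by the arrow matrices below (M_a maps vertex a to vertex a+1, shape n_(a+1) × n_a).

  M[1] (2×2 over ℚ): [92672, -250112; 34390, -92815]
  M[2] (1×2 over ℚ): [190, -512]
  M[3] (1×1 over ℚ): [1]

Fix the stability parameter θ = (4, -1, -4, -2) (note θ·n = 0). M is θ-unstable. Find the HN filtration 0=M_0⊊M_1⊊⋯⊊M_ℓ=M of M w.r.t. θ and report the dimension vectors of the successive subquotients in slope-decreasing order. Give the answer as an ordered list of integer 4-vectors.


Via rank(M_{q-1}∘⋯∘M_p): M ≅ I[1,1], I[1,2], I[2,4].
μ_θ-semistable layers: μ^(1)=4; μ^(2)=3/2; μ^(3)=-2; μ^(4)=-5/2

((1, 0, 0, 0); (1, 1, 0, 0); (0, 0, 0, 1); (0, 1, 1, 0))


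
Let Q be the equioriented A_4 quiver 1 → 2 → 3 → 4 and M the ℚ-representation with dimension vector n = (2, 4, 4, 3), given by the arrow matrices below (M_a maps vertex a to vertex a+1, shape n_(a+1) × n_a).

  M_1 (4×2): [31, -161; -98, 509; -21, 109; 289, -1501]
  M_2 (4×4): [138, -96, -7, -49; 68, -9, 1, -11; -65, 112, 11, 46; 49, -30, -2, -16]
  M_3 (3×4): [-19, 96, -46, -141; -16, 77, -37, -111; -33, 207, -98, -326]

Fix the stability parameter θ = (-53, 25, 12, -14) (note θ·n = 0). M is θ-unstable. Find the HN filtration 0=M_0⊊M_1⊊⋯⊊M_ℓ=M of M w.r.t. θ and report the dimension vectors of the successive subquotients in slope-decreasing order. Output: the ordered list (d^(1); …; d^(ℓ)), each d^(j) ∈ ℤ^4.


Interval decomposition of M: I[1,4]^2, I[2,3], I[2,4].
HN type (ℓ=3): μ^(1)=37/2; μ^(2)=23/3; μ^(3)=-53

((0, 1, 1, 0); (0, 3, 3, 3); (2, 0, 0, 0))


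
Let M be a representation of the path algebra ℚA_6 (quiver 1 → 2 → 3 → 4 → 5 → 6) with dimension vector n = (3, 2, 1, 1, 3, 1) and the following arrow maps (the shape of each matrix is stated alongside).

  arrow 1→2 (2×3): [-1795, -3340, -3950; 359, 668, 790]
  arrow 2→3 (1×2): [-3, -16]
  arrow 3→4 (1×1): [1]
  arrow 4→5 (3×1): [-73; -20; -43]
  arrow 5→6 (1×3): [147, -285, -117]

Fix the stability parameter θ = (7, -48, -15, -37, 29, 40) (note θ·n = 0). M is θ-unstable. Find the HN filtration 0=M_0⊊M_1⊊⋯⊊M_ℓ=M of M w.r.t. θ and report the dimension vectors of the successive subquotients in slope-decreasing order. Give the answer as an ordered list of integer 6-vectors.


Barcode: M ≅ I[1,1]^2, I[1,5], I[2,2], I[5,5], I[5,6]. HN layers by μ_θ (5 steps, strictly decreasing):
  μ^(1)=40; μ^(2)=29; μ^(3)=7; μ^(4)=-93/4; μ^(5)=-48

((0, 0, 0, 0, 0, 1); (0, 0, 0, 0, 3, 0); (2, 0, 0, 0, 0, 0); (1, 1, 1, 1, 0, 0); (0, 1, 0, 0, 0, 0))


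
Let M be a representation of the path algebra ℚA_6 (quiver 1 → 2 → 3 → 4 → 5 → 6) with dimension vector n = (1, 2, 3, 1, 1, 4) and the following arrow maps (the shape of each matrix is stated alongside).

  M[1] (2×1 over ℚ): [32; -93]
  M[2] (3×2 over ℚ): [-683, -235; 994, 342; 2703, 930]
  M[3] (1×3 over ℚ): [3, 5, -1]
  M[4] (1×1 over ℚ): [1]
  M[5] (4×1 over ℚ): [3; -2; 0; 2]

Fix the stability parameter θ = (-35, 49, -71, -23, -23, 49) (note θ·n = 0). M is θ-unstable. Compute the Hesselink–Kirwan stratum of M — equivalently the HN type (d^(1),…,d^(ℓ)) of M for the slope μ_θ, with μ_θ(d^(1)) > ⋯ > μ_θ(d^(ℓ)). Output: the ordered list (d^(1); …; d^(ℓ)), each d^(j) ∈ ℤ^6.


Barcode: M ≅ I[1,6], I[2,3], I[3,3], I[6,6]^3. HN layers by μ_θ (5 steps, strictly decreasing):
  μ^(1)=49; μ^(2)=-11; μ^(3)=-17; μ^(4)=-35; μ^(5)=-71

((0, 0, 0, 0, 0, 4); (0, 1, 1, 0, 0, 0); (0, 1, 1, 1, 1, 0); (1, 0, 0, 0, 0, 0); (0, 0, 1, 0, 0, 0))


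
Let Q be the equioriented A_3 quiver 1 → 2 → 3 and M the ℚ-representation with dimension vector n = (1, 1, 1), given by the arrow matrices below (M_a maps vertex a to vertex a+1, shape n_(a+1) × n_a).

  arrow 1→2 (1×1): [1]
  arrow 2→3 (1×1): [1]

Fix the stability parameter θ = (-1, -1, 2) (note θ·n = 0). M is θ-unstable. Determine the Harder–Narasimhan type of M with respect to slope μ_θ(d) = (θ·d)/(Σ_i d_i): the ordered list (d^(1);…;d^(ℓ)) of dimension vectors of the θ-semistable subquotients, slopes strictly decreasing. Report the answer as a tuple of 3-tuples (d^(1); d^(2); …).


Barcode: M ≅ I[1,3]. HN layers by μ_θ (2 steps, strictly decreasing):
  μ^(1)=2; μ^(2)=-1

((0, 0, 1); (1, 1, 0))


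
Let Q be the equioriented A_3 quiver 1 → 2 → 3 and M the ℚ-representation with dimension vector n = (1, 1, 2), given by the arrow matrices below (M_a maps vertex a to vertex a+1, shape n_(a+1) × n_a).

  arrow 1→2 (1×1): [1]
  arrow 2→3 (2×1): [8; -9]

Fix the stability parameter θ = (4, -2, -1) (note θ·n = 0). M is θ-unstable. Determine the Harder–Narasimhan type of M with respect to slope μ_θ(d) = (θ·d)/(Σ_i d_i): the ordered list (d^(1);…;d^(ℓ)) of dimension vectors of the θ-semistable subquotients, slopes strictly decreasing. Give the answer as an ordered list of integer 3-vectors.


Barcode: M ≅ I[1,3], I[3,3]. HN layers by μ_θ (2 steps, strictly decreasing):
  μ^(1)=1/3; μ^(2)=-1

((1, 1, 1); (0, 0, 1))


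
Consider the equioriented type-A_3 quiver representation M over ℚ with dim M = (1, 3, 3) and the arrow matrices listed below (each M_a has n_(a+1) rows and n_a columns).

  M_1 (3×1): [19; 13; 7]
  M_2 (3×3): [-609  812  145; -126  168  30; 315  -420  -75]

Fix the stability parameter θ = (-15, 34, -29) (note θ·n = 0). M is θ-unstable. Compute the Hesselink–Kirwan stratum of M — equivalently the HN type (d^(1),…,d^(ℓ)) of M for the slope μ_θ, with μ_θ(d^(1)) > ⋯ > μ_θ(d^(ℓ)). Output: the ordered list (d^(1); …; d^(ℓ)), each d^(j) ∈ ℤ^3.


Interval decomposition of M: I[1,2], I[2,2], I[2,3], I[3,3]^2.
HN type (ℓ=4): μ^(1)=34; μ^(2)=5/2; μ^(3)=-15; μ^(4)=-29

((0, 2, 0); (0, 1, 1); (1, 0, 0); (0, 0, 2))


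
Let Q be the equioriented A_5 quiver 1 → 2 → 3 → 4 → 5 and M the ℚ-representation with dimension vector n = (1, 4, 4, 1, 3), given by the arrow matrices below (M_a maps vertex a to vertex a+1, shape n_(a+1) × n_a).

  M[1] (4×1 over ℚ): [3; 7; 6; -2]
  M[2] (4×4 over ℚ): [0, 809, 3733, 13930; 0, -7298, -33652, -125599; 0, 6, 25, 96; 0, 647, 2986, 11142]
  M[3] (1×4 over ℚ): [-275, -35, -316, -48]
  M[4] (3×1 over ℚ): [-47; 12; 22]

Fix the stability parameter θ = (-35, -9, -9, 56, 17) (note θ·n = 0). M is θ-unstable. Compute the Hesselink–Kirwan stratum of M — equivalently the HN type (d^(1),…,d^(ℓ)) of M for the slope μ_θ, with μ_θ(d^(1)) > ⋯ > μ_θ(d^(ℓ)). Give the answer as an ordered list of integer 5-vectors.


Interval decomposition of M: I[1,5], I[2,2], I[2,3]^2, I[3,3], I[5,5]^2.
HN type (ℓ=4): μ^(1)=73/2; μ^(2)=17; μ^(3)=-9; μ^(4)=-35

((0, 0, 0, 1, 1); (0, 0, 0, 0, 2); (0, 4, 4, 0, 0); (1, 0, 0, 0, 0))


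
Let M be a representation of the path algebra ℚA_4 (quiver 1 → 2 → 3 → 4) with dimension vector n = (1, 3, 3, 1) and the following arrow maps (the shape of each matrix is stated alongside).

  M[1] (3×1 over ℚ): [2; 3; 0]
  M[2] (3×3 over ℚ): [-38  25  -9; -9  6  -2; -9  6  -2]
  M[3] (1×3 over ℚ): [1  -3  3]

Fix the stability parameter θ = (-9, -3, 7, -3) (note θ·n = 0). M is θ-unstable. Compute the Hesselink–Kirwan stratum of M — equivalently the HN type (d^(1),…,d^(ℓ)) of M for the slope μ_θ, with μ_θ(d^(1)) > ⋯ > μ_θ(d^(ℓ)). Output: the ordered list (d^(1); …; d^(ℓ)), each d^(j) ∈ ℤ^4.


Interval decomposition of M: I[1,4], I[2,2], I[2,3], I[3,3].
HN type (ℓ=4): μ^(1)=7; μ^(2)=2; μ^(3)=-3; μ^(4)=-9

((0, 0, 2, 0); (0, 0, 1, 1); (0, 3, 0, 0); (1, 0, 0, 0))


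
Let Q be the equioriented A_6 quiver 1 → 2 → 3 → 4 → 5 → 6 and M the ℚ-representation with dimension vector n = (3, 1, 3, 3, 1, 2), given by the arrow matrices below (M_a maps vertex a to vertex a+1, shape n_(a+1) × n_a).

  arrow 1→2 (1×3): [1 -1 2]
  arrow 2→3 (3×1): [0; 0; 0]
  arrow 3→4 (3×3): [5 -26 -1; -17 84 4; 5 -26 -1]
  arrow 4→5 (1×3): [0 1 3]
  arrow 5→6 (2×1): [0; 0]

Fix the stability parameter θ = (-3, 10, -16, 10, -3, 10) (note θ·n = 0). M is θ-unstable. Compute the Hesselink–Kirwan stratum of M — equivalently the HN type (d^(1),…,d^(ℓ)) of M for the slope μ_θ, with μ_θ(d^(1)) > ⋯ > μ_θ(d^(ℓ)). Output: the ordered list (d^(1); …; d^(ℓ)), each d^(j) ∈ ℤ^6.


Via rank(M_{q-1}∘⋯∘M_p): M ≅ I[1,1]^2, I[1,2], I[3,3], I[3,4], I[3,5], I[4,4], I[6,6]^2.
μ_θ-semistable layers: μ^(1)=10; μ^(2)=7/2; μ^(3)=-3; μ^(4)=-16

((0, 1, 0, 2, 0, 2); (0, 0, 0, 1, 1, 0); (3, 0, 0, 0, 0, 0); (0, 0, 3, 0, 0, 0))


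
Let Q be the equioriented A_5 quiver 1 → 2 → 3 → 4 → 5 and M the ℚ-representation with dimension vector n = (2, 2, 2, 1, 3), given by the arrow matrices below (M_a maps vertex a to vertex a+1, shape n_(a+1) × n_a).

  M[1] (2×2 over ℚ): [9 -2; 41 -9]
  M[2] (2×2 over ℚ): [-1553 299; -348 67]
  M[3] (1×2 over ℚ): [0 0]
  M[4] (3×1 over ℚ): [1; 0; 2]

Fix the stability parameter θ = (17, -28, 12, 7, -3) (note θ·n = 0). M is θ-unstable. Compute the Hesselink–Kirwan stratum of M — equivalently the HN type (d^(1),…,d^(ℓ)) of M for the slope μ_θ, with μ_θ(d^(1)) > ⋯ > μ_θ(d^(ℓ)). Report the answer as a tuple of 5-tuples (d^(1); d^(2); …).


Via rank(M_{q-1}∘⋯∘M_p): M ≅ I[1,3]^2, I[4,5], I[5,5]^2.
μ_θ-semistable layers: μ^(1)=12; μ^(2)=2; μ^(3)=-3; μ^(4)=-11/2

((0, 0, 2, 0, 0); (0, 0, 0, 1, 1); (0, 0, 0, 0, 2); (2, 2, 0, 0, 0))


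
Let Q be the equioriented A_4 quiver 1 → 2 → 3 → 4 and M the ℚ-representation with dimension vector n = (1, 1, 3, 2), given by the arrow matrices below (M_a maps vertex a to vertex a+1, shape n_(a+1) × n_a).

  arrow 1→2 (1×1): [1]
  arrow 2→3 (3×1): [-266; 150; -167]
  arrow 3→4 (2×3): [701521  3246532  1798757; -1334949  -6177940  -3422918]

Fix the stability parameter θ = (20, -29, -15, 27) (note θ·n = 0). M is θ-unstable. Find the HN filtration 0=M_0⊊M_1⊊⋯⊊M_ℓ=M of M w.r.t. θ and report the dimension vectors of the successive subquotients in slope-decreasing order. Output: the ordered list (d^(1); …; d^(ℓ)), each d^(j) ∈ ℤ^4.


Interval decomposition of M: I[1,4], I[3,3], I[3,4].
HN type (ℓ=3): μ^(1)=27; μ^(2)=-8; μ^(3)=-15

((0, 0, 0, 2); (1, 1, 1, 0); (0, 0, 2, 0))


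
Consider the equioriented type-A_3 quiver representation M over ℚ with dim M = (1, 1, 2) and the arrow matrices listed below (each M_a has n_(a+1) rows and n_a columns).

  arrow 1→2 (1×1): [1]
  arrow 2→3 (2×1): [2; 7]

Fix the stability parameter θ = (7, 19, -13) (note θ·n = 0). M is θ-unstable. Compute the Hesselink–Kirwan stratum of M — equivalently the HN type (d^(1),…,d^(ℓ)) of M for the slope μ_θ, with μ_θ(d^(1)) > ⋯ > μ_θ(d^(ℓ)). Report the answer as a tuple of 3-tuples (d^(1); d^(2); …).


Interval decomposition of M: I[1,3], I[3,3].
HN type (ℓ=2): μ^(1)=13/3; μ^(2)=-13

((1, 1, 1); (0, 0, 1))


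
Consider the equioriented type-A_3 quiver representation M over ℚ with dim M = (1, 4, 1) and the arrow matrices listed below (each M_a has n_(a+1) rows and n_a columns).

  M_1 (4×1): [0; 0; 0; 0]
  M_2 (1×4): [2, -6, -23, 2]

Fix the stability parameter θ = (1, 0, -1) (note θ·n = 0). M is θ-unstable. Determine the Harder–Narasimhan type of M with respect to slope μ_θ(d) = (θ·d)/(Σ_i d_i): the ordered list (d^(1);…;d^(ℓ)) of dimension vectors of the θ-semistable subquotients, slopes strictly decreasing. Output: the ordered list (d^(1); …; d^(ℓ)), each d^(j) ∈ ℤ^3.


Interval decomposition of M: I[1,1], I[2,2]^3, I[2,3].
HN type (ℓ=3): μ^(1)=1; μ^(2)=0; μ^(3)=-1/2

((1, 0, 0); (0, 3, 0); (0, 1, 1))


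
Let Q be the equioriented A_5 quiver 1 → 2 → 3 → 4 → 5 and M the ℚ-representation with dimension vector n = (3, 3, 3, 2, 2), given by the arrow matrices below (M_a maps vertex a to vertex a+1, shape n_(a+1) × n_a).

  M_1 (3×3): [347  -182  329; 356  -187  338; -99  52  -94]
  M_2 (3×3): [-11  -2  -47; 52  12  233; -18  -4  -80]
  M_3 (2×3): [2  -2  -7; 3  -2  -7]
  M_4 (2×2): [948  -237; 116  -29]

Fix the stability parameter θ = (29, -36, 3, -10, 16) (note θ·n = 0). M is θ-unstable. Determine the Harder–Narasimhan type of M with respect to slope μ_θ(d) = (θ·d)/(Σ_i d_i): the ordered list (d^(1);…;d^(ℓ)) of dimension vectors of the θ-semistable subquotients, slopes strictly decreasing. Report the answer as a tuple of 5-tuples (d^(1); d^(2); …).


Interval decomposition of M: I[1,2], I[1,3], I[1,5], I[3,4], I[5,5].
HN type (ℓ=3): μ^(1)=16; μ^(2)=3; μ^(3)=-7/2

((0, 0, 0, 0, 2); (0, 0, 1, 0, 0); (3, 3, 2, 2, 0))


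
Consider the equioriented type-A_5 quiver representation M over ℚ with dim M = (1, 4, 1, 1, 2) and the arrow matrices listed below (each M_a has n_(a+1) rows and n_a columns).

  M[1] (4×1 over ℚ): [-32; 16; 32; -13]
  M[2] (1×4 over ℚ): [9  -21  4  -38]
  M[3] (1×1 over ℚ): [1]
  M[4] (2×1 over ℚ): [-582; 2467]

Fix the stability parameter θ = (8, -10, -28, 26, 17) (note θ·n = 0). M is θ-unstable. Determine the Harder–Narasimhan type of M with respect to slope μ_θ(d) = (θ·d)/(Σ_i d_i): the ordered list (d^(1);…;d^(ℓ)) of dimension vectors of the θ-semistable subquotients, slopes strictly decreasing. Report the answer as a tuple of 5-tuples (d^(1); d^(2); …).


Interval decomposition of M: I[1,5], I[2,2]^3, I[5,5].
HN type (ℓ=3): μ^(1)=43/2; μ^(2)=17; μ^(3)=-10

((0, 0, 0, 1, 1); (0, 0, 0, 0, 1); (1, 4, 1, 0, 0))
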